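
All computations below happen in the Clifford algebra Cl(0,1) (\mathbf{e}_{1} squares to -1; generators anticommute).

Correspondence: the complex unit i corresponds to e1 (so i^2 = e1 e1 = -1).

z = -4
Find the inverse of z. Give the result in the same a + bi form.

In blades: z = -4.
With qbar = -4 (scalar fixed, mapped units negated), z qbar = 16 (the sum of squared coefficients), so z^-1 = qbar / (16) = -\frac{1}{4}; translating back:
Answer: -\frac{1}{4}


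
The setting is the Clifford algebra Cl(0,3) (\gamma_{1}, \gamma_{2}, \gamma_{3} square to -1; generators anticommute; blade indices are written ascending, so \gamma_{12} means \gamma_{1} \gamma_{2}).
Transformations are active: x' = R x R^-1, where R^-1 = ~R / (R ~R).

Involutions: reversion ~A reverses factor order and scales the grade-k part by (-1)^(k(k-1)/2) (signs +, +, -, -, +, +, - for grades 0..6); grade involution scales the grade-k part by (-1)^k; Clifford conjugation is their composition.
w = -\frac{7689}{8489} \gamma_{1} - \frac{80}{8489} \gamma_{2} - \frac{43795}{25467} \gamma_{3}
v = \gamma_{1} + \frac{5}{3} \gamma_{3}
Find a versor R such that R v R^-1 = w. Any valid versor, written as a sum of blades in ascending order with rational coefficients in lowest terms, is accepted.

Take R = v + w = \frac{800}{8489} \gamma_{1} - \frac{80}{8489} \gamma_{2} - \frac{450}{8489} \gamma_{3}. Because q(v) = q(w) = -\frac{34}{9}, conjugation by R sends v exactly to w.
Answer: \frac{800}{8489} \gamma_{1} - \frac{80}{8489} \gamma_{2} - \frac{450}{8489} \gamma_{3}


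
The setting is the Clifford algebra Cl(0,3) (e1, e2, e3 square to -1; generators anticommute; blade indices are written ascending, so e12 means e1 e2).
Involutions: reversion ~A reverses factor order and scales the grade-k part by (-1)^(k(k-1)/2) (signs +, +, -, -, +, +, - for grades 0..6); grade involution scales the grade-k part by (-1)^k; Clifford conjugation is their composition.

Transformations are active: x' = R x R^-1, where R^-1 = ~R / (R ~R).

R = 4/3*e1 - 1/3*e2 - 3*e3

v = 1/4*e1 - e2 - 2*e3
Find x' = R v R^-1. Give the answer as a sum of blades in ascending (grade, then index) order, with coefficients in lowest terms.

~R = 4/3*e1 - 1/3*e2 - 3*e3, and R ~R = -98/9, so R^-1 = ~R / (-98/9).
R v = -20/3 - 5/4*e12 - 23/12*e13 - 7/3*e23
Answer: 271/196*e1 + 29/49*e2 - 82/49*e3


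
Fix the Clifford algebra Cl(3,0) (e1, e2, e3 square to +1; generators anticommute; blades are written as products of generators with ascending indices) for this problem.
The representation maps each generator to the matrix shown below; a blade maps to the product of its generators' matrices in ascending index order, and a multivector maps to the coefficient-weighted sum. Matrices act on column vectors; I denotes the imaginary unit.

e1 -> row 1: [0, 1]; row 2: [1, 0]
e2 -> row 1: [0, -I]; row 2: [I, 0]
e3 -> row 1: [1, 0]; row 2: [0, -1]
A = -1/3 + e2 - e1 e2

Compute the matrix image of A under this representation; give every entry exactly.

Bivector images (products of the table entries): rho(e1 e2) = rho(e1)rho(e2) = row 1: [I, 0]; row 2: [0, -I].
M = (-1/3)*1 + (1)*rho(e2) + (-1)*rho(e1 e2), summed entrywise (1 is the identity matrix):
Answer: row 1: [-1/3 - I, -I]; row 2: [I, -1/3 + I]


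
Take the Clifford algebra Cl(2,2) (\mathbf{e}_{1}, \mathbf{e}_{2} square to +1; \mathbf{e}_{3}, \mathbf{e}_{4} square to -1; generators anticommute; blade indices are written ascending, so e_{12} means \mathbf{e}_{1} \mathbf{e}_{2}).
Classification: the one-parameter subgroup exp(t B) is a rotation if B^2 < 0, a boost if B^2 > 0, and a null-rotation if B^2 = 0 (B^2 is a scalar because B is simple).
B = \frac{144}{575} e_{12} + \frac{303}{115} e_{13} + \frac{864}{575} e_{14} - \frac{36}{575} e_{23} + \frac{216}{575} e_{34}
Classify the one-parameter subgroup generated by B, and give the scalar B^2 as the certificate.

B^2 term by term: the squares give (\frac{144}{575})^2*(e_{12})^2 + (\frac{303}{115})^2*(e_{13})^2 + (\frac{864}{575})^2*(e_{14})^2 + (-\frac{36}{575})^2*(e_{23})^2 + (\frac{216}{575})^2*(e_{34})^2 = \frac{20736}{330625}*(-1) + \frac{91809}{13225}*(+1) + \frac{746496}{330625}*(+1) + \frac{1296}{330625}*(+1) + \frac{46656}{330625}*(-1) = 9 (each basis 2-blade squares to minus the product of its generators' squares); cross terms between blades sharing an index anticommute and cancel; the commuting (index-disjoint) pairs give grade-4 terms 2*c*c'*(blade product), which cancel blade by blade — e_{1234}: \frac{62208}{330625} - \frac{62208}{330625} = 0 — confirming B is simple. So B^2 = 9.
Answer: boost, certificate B^2 = 9. Certificate logic: 9 is a conjugation-invariant scalar, so its sign fixes rotation versus boost versus null-rotation outright.


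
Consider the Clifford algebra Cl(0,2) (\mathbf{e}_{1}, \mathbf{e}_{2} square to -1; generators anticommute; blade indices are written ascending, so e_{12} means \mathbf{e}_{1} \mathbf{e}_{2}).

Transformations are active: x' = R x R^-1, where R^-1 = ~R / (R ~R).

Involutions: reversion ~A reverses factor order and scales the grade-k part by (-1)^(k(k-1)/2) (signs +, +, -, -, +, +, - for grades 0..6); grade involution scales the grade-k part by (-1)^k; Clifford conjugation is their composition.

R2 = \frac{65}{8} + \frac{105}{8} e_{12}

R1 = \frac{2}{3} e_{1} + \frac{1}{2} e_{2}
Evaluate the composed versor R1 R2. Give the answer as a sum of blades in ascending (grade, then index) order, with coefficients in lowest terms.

Distribute over the terms of R1 (each basis-blade product reordered to ascending indices, repeated generators contracted through their squares):
(\frac{2}{3} e_{1}) R2 = \frac{65}{12} e_{1} - \frac{35}{4} e_{2}
(\frac{1}{2} e_{2}) R2 = \frac{105}{16} e_{1} + \frac{65}{16} e_{2}
Summing the partial products and collecting blades:
Answer: \frac{575}{48} e_{1} - \frac{75}{16} e_{2}


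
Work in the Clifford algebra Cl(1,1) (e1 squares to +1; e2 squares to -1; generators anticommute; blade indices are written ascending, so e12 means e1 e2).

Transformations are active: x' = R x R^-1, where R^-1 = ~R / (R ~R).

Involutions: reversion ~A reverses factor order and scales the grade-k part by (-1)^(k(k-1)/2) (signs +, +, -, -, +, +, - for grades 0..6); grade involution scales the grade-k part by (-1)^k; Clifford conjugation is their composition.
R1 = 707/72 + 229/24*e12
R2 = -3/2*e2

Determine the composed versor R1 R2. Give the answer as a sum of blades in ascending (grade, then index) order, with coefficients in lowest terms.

Distribute over the terms of R2 (each basis-blade product reordered to ascending indices, repeated generators contracted through their squares):
R1 (-3/2*e2) = 229/16*e1 - 707/48*e2
Answer: 229/16*e1 - 707/48*e2


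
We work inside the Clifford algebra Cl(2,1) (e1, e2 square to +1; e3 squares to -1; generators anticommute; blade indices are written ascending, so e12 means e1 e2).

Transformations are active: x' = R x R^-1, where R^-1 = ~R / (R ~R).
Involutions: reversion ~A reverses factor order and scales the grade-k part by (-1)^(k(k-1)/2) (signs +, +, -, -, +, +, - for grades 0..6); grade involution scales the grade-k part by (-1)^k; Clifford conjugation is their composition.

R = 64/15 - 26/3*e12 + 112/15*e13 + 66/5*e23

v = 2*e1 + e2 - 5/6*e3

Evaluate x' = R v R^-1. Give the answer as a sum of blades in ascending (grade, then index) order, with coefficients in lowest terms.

~R = 64/15 + 26/3*e12 - 112/15*e13 - 66/5*e23, and R ~R = -30752/225, so R^-1 = ~R / (-30752/225).
R v = 274/45*e1 + 163/5*e2 - 1426/45*e3 + 1177/45*e123
Answer: 61627/23064*e1 - 16990/2883*e2 + 47119/7688*e3


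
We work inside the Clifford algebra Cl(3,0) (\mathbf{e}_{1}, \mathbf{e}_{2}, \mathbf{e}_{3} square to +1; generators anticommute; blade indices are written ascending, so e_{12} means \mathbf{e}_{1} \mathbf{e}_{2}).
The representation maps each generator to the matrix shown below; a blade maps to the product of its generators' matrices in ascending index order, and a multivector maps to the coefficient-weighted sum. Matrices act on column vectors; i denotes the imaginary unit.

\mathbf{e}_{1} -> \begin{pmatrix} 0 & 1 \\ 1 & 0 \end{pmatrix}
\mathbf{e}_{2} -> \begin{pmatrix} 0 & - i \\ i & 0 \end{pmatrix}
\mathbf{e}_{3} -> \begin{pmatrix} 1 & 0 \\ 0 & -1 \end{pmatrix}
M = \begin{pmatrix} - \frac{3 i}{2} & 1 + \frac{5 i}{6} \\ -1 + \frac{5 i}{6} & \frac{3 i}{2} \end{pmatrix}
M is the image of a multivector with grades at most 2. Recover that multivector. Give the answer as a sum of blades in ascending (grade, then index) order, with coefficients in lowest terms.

Method: 1, rho(e_{1}), rho(e_{2}), rho(e_{3}) form a trace-orthogonal basis of the 2x2 complex matrices (tr(X Y) = 2 if X = Y, else 0), so M = m0*1 + m1*rho(e_{1}) + m2*rho(e_{2}) + m3*rho(e_{3}) with m0 = tr(M)/2 = 0, m1 = tr(M rho(e_{1}))/2 = \frac{5 i}{6}, m2 = tr(M rho(e_{2}))/2 = i, m3 = tr(M rho(e_{3}))/2 = - \frac{3 i}{2}.
Multiplying table entries, the bivector images are rho(e_{12}) = i*rho(e_{3}), rho(e_{13}) = -i*rho(e_{2}), rho(e_{23}) = i*rho(e_{1}); with real blade coefficients the real parts of m0..m3 are the coefficients of 1, e_{1}, e_{2}, e_{3} and the imaginary parts give the bivectors (e_{23}: Im m1, e_{13}: -Im m2, e_{12}: Im m3).
Answer: -\frac{3}{2} e_{12} - e_{13} + \frac{5}{6} e_{23}


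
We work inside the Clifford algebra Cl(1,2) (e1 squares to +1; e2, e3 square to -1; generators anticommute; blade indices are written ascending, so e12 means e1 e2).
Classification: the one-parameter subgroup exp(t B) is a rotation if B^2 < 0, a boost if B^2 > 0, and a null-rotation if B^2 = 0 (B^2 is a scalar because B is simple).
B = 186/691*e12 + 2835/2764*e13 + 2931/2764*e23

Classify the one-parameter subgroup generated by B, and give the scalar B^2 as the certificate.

B^2 term by term: the squares give (186/691)^2*(e12)^2 + (2835/2764)^2*(e13)^2 + (2931/2764)^2*(e23)^2 = 34596/477481*(+1) + 8037225/7639696*(+1) + 8590761/7639696*(-1) = 0 (each basis 2-blade squares to minus the product of its generators' squares); cross terms between blades sharing an index anticommute and cancel. So B^2 = 0.
Answer: null-rotation, certificate B^2 = 0. Key observation: B^2 = 0 is a conjugation invariant, so its sign decides the class regardless of the surface form of B.


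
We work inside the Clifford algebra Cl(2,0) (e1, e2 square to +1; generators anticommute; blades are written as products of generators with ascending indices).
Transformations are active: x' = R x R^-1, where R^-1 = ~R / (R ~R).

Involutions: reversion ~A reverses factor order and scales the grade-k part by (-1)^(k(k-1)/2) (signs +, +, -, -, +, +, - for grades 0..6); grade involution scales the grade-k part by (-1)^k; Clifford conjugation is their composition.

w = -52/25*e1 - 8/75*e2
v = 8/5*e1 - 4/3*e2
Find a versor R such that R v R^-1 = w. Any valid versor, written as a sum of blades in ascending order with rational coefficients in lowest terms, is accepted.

A norm check does it: q(v) = q(w) = 976/225, hence R = v + w = -12/25*e1 - 36/25*e2 realises the map — parallel part kept, (v - w)/2 negated, v carried to w.
Answer: -12/25*e1 - 36/25*e2


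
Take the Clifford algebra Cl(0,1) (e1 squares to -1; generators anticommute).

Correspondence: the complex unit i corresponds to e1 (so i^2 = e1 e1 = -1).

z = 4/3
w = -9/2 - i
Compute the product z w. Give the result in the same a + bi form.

In blades: z = 4/3, w = -9/2 - e1.
Distribute z over w term by term (generator squares from the signature, products reordered to ascending indices): (4/3)*w = -6 - 4/3*e1.
Sum: -6 - 4/3*e1; translating back through the correspondence:
Answer: -6 - 4/3*i


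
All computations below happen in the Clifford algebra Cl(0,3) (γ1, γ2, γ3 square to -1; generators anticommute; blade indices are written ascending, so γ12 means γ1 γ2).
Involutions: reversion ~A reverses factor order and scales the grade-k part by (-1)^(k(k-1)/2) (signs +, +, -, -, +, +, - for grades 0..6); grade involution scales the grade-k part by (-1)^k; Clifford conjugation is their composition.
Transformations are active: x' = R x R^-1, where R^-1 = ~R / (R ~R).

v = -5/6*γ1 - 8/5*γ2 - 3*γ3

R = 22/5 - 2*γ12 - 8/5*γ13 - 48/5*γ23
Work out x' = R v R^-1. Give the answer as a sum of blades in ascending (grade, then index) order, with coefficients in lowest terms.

~R = 22/5 + 2*γ12 + 8/5*γ13 + 48/5*γ23, and R ~R = 2952/25, so R^-1 = ~R / (2952/25).
R v = -35/3*γ1 - 2563/75*γ2 + 262/75*γ3 + 286/25*γ123
Answer: -256/135*γ1 - 7049/11070*γ2 + 15901/5535*γ3


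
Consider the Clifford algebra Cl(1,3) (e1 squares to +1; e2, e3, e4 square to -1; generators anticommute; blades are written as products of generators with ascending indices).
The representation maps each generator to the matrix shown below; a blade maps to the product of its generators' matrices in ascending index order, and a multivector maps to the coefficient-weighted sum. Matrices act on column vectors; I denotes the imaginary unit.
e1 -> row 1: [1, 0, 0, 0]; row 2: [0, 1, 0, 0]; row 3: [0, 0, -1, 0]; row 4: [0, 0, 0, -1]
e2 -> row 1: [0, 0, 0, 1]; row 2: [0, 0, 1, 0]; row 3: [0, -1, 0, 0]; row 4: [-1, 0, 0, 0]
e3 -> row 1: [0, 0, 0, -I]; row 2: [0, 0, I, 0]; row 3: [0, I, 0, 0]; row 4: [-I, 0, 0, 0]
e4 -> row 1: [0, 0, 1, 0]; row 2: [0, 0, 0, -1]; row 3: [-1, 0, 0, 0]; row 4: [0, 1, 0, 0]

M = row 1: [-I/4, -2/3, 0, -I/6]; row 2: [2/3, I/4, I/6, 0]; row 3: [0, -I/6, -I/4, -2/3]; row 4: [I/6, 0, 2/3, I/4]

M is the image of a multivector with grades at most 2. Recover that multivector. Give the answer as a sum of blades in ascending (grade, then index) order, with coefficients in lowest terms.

Method: the blade images are trace-orthogonal — tr(rho(e_A) rho(e_B)^-1) = 4 if A = B and 0 otherwise — and rho(e_A)^-1 = (e_A)^2 * rho(e_A) with (e_A)^2 = +1 or -1, so the coefficient of e_A in the preimage is (e_A)^2 * tr(M rho(e_A))/4.
Nonzero projections over blades of grade <= 2: e1 e3: (e1 e3)^2 = +1, tr(M rho(e1 e3)) = 2/3, coefficient 1/6; e2 e3: (e2 e3)^2 = -1, tr(M rho(e2 e3)) = -1, coefficient 1/4; e2 e4: (e2 e4)^2 = -1, tr(M rho(e2 e4)) = 8/3, coefficient -2/3. Every other blade of grade <= 2 projects to 0.
Answer: 1/6*e1 e3 + 1/4*e2 e3 - 2/3*e2 e4


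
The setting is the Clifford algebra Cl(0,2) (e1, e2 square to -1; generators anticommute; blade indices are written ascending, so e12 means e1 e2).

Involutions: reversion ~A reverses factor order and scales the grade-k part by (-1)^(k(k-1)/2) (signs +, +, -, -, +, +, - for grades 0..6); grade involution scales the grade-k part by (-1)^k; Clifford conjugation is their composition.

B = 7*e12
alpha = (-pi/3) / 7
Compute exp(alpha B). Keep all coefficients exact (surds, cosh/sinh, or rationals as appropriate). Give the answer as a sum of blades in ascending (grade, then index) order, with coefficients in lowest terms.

B^2 = (7)^2*(e12)^2 = 49*(-1) = -49 (a basis 2-blade squares to minus the product of its generators' squares).
B^2 = -49 — B^2 < 0, so the exponential closes trigonometrically: l = 7, alpha*l = -pi/3, so exp(alpha B) = cos(-pi/3) + (sin(-pi/3)/7)*B = 1/2 + (-sqrt(3)/14)*B.
Answer: 1/2 - sqrt(3)/2*e12


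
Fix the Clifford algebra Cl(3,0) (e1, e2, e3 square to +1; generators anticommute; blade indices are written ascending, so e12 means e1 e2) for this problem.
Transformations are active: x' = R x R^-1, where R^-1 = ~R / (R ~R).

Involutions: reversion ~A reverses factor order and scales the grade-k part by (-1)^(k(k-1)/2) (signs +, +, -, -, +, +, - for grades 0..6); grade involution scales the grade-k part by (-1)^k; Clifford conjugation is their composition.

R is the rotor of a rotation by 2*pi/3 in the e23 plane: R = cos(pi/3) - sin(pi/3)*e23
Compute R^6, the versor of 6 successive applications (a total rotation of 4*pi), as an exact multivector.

Rotor phase runs at HALF the rotation angle; powers of one rotor simply add phase, so after 6 steps in e23 the phase is 6*pi/3 = 2*pi and R^6 = cos(2*pi) - sin(2*pi)*e23.
cos(2*pi) = 1 and sin(2*pi) = 0, so R^6 = 1. The total rotation 4*pi is 2 full turns, so every vector returns to itself, yet the rotor is +1, back on the identity sheet (an even number of 2*pi turns).
Answer: 1


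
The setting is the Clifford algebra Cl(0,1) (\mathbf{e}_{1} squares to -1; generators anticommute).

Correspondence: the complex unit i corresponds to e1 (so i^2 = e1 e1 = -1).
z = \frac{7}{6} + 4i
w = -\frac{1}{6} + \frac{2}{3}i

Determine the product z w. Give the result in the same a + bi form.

In blades: z = \frac{7}{6} + 4 e_{1}, w = -\frac{1}{6} + \frac{2}{3} e_{1}.
Distribute z over w term by term (generator squares from the signature, products reordered to ascending indices): (\frac{7}{6})*w = -\frac{7}{36} + \frac{7}{9} e_{1}; (4 e_{1})*w = -\frac{8}{3} - \frac{2}{3} e_{1}.
Sum: -\frac{103}{36} + \frac{1}{9} e_{1}; translating back through the correspondence:
Answer: -\frac{103}{36} + \frac{1}{9}i


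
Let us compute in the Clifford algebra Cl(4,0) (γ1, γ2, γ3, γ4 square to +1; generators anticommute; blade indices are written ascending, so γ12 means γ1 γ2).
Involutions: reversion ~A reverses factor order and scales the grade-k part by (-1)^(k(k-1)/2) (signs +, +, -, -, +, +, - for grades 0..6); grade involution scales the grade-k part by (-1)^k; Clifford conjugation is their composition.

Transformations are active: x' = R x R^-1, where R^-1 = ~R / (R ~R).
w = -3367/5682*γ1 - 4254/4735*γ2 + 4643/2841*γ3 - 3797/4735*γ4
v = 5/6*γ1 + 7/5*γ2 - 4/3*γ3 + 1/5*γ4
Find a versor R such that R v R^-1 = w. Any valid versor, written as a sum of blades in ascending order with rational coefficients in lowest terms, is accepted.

Reasoning: v^2 = w^2 = 161/36 since conjugation preserves the quadratic form; R = v + w = 228/947*γ1 + 475/947*γ2 + 285/947*γ3 - 570/947*γ4 is then valid when invertible, keeping its own part and reversing (v - w)/2.
Answer: 228/947*γ1 + 475/947*γ2 + 285/947*γ3 - 570/947*γ4


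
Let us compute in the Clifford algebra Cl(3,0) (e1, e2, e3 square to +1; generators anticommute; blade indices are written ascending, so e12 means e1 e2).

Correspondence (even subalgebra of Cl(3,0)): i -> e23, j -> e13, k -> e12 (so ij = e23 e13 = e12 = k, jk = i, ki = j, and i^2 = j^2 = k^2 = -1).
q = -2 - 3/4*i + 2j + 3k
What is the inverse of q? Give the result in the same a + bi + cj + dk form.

In blades: q = -2 + 3*e12 + 2*e13 - 3/4*e23.
With qbar = -2 - 3*e12 - 2*e13 + 3/4*e23 (scalar fixed, mapped units negated), q qbar = 281/16 (the sum of squared coefficients), so q^-1 = qbar / (281/16) = -32/281 - 48/281*e12 - 32/281*e13 + 12/281*e23; translating back:
Answer: -32/281 + 12/281*i - 32/281*j - 48/281*k


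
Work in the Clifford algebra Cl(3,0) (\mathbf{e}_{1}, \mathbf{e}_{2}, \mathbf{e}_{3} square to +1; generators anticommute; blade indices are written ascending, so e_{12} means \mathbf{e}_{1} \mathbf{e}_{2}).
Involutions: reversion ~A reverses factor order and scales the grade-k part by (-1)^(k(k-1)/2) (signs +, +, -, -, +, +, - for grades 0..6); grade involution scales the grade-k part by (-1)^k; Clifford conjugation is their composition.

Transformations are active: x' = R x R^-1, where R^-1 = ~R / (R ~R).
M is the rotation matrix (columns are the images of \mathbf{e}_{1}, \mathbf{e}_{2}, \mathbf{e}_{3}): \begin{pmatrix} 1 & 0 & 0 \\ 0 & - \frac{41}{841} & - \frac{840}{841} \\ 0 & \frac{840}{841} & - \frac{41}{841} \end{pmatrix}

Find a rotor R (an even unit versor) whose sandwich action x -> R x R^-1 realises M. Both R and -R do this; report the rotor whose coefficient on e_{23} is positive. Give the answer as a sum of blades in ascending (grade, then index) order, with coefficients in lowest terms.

Method: write R = a + b12*e_{12} + b13*e_{13} + b23*e_{23} with a^2 + b12^2 + b13^2 + b23^2 = 1 (so R^-1 = ~R). Expanding the columns R e_j ~R gives tr M = 4a^2 - 1 and, from the antisymmetric part, M21 - M12 = -4a*b12, M13 - M31 = 4a*b13, M32 - M23 = -4a*b23.
Here tr M = \frac{759}{841}, so a^2 = (1 + tr M)/4 = \frac{400}{841} and a = ±\frac{20}{29}. Taking a = \frac{20}{29}: M21 - M12 = 0, M13 - M31 = 0, M32 - M23 = \frac{1680}{841}, giving b12 = 0, b13 = 0, b23 = -\frac{21}{29}, i.e. R = \frac{20}{29} - \frac{21}{29} e_{23}.
Its e_{23} coefficient is negative, so report the other preimage -R.
Answer: -\frac{20}{29} + \frac{21}{29} e_{23}. Key observation: the double cover Spin(3) -> SO(3) sends R and -R to the same matrix (trace \frac{759}{841} here), so the stated sign of the e_{23} coefficient is what selects one sheet.


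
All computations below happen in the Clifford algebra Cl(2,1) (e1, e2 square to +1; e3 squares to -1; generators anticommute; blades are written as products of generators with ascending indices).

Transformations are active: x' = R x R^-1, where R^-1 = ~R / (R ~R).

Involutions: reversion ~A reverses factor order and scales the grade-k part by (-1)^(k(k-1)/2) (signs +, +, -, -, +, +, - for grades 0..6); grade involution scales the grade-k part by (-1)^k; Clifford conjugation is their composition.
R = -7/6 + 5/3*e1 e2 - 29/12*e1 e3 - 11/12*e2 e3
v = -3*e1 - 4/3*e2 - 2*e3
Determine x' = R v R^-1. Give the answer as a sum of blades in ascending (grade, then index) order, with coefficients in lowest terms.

~R = -7/6 - 5/3*e1 e2 + 29/12*e1 e3 + 11/12*e2 e3, and R ~R = -61/24, so R^-1 = ~R / (-61/24).
R v = -32/9*e1 + 85/18*e2 - 221/36*e3 - 137/36*e1 e2 e3
Answer: 454/183*e1 - 287/183*e2 + 248/183*e3


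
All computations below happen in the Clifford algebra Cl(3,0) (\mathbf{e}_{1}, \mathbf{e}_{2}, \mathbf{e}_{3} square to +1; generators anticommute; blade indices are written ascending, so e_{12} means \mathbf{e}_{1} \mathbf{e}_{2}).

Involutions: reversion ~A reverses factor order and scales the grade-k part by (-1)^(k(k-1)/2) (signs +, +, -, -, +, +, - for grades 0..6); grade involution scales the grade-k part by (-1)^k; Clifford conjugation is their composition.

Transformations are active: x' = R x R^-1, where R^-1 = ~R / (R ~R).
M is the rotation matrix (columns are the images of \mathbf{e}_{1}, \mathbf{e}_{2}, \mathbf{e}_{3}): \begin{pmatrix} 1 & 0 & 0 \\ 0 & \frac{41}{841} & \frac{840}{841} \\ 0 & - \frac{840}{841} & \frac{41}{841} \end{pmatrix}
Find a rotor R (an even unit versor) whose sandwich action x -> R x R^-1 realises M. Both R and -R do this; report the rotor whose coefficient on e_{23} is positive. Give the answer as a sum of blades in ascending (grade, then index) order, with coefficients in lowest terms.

Method: write R = a + b12*e_{12} + b13*e_{13} + b23*e_{23} with a^2 + b12^2 + b13^2 + b23^2 = 1 (so R^-1 = ~R). Expanding the columns R e_j ~R gives tr M = 4a^2 - 1 and, from the antisymmetric part, M21 - M12 = -4a*b12, M13 - M31 = 4a*b13, M32 - M23 = -4a*b23.
Here tr M = \frac{923}{841}, so a^2 = (1 + tr M)/4 = \frac{441}{841} and a = ±\frac{21}{29}. Taking a = \frac{21}{29}: M21 - M12 = 0, M13 - M31 = 0, M32 - M23 = -\frac{1680}{841}, giving b12 = 0, b13 = 0, b23 = \frac{20}{29}, i.e. R = \frac{21}{29} + \frac{20}{29} e_{23}.
Its e_{23} coefficient is already positive.
Answer: \frac{21}{29} + \frac{20}{29} e_{23}. Why the constraint matters: R and -R act identically through the sandwich — M has trace \frac{923}{841} either way — so only the sign condition on e_{23} picks one of the two preimages.


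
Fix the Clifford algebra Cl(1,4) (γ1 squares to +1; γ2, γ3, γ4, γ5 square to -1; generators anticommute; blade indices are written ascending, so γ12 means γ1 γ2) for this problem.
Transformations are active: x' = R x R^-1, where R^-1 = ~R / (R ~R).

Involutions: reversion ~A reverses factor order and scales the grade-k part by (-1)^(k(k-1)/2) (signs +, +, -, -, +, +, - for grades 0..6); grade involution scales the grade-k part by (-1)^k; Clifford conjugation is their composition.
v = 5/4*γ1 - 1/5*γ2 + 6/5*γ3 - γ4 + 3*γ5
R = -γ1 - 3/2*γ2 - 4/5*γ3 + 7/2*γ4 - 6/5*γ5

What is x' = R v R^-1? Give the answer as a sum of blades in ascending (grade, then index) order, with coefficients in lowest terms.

~R = -γ1 - 3/2*γ2 - 4/5*γ3 + 7/2*γ4 - 6/5*γ5, and R ~R = -779/50, so R^-1 = ~R / (-779/50).
R v = 651/100 + 83/40*γ12 - 1/5*γ13 - 27/8*γ14 - 3/2*γ15 - 49/25*γ23 + 11/5*γ24 - 237/50*γ25 - 17/5*γ34 - 24/25*γ35 + 93/10*γ45
Answer: -1291/3116*γ1 + 11323/7790*γ2 - 414/779*γ3 - 2999/1558*γ4 - 7779/3895*γ5


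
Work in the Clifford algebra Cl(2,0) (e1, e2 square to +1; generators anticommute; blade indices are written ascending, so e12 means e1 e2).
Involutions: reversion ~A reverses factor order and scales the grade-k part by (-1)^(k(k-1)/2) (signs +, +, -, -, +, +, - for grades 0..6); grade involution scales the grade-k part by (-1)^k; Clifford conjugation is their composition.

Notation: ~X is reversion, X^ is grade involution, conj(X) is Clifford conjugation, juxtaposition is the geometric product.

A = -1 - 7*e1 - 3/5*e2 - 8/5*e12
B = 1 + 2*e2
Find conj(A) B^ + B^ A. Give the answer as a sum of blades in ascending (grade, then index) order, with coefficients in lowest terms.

first term: -11/5 + 19/5*e1 + 13/5*e2 - 62/5*e12
second term: 1/5 - 51/5*e1 + 7/5*e2 - 78/5*e12
Answer: -2 - 32/5*e1 + 4*e2 - 28*e12


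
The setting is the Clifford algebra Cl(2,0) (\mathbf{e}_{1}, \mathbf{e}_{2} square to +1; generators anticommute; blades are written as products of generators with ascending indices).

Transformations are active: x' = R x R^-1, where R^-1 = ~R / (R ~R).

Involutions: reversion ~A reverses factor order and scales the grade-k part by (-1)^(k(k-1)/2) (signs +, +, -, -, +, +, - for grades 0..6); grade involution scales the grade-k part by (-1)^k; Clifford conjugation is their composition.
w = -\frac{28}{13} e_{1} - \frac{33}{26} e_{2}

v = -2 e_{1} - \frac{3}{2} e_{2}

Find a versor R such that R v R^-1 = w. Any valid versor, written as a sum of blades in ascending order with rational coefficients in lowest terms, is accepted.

Equal squares first: v^2 = w^2 = \frac{25}{4}. Then v + w = -\frac{54}{13} e_{1} - \frac{36}{13} e_{2} is a versor taking v to w, provided it is invertible.
Answer: -\frac{54}{13} e_{1} - \frac{36}{13} e_{2}


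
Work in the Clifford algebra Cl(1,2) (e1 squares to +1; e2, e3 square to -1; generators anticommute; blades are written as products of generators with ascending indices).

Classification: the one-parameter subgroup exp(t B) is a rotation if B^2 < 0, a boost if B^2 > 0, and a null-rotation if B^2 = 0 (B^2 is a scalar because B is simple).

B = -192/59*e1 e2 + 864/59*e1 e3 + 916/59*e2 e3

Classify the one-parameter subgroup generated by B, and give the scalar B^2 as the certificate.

B^2 term by term: the squares give (-192/59)^2*(e1 e2)^2 + (864/59)^2*(e1 e3)^2 + (916/59)^2*(e2 e3)^2 = 36864/3481*(+1) + 746496/3481*(+1) + 839056/3481*(-1) = -16 (each basis 2-blade squares to minus the product of its generators' squares); cross terms between blades sharing an index anticommute and cancel. So B^2 = -16.
Answer: rotation, certificate B^2 = -16. Note: conjugating B changes its blade decomposition but never the scalar B^2 = -16, whose sign settles the classification.


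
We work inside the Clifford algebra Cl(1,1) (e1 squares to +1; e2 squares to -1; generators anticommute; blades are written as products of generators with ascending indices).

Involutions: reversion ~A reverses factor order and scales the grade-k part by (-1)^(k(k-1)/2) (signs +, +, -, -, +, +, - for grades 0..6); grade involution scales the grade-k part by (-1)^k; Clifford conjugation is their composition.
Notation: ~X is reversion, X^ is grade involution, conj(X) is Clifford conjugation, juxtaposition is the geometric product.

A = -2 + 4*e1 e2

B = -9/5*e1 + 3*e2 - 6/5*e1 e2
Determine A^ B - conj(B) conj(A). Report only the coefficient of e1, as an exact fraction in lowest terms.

first term: -24/5 - 42/5*e1 + 6/5*e2 + 12/5*e1 e2
second term: -24/5 + 42/5*e1 - 6/5*e2 - 12/5*e1 e2
Answer: -84/5


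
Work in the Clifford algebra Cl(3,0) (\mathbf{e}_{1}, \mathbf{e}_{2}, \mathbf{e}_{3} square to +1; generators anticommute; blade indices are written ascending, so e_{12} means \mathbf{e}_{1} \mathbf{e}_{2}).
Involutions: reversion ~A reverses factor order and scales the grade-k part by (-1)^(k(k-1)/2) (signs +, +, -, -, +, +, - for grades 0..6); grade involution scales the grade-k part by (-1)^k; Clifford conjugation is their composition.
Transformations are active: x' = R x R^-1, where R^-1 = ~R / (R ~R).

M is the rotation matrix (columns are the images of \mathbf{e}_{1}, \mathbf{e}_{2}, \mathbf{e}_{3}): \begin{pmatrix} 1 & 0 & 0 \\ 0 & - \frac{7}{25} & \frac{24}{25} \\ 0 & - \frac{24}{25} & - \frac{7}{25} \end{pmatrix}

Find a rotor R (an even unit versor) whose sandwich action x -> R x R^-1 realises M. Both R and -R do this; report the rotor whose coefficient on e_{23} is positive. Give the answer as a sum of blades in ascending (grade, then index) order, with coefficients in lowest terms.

Method: write R = a + b12*e_{12} + b13*e_{13} + b23*e_{23} with a^2 + b12^2 + b13^2 + b23^2 = 1 (so R^-1 = ~R). Expanding the columns R e_j ~R gives tr M = 4a^2 - 1 and, from the antisymmetric part, M21 - M12 = -4a*b12, M13 - M31 = 4a*b13, M32 - M23 = -4a*b23.
Here tr M = \frac{11}{25}, so a^2 = (1 + tr M)/4 = \frac{9}{25} and a = ±\frac{3}{5}. Taking a = \frac{3}{5}: M21 - M12 = 0, M13 - M31 = 0, M32 - M23 = -\frac{48}{25}, giving b12 = 0, b13 = 0, b23 = \frac{4}{5}, i.e. R = \frac{3}{5} + \frac{4}{5} e_{23}.
Its e_{23} coefficient is already positive.
Answer: \frac{3}{5} + \frac{4}{5} e_{23}. Note: both R and -R realise this M (trace \frac{11}{25}); the covering map identifies them, and the e_{23}-coefficient sign is the tie-breaker.


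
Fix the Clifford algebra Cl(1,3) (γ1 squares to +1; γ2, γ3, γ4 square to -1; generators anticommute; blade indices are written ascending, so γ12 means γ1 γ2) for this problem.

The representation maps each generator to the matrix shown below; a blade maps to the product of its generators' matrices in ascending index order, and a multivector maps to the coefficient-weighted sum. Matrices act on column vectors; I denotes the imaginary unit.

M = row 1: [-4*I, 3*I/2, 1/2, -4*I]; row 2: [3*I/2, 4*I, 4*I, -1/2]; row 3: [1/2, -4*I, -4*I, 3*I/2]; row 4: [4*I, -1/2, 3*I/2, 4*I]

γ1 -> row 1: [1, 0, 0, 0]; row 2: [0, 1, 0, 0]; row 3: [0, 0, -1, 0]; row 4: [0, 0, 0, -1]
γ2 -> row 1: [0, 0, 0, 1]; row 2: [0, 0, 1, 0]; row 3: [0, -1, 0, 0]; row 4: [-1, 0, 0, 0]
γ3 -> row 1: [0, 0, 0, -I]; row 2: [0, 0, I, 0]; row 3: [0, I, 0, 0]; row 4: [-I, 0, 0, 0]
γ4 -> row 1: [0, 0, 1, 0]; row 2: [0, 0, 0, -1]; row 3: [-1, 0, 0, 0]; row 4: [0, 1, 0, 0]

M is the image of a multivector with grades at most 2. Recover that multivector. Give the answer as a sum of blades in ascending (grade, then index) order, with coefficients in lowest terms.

Method: the blade images are trace-orthogonal — tr(rho(e_A) rho(e_B)^-1) = 4 if A = B and 0 otherwise — and rho(e_A)^-1 = (e_A)^2 * rho(e_A) with (e_A)^2 = +1 or -1, so the coefficient of e_A in the preimage is (e_A)^2 * tr(M rho(e_A))/4.
Nonzero projections over blades of grade <= 2: γ13: (γ13)^2 = +1, tr(M rho(γ13)) = 16, coefficient 4; γ14: (γ14)^2 = +1, tr(M rho(γ14)) = 2, coefficient 1/2; γ23: (γ23)^2 = -1, tr(M rho(γ23)) = -16, coefficient 4; γ34: (γ34)^2 = -1, tr(M rho(γ34)) = 6, coefficient -3/2. Every other blade of grade <= 2 projects to 0.
Answer: 4*γ13 + 1/2*γ14 + 4*γ23 - 3/2*γ34


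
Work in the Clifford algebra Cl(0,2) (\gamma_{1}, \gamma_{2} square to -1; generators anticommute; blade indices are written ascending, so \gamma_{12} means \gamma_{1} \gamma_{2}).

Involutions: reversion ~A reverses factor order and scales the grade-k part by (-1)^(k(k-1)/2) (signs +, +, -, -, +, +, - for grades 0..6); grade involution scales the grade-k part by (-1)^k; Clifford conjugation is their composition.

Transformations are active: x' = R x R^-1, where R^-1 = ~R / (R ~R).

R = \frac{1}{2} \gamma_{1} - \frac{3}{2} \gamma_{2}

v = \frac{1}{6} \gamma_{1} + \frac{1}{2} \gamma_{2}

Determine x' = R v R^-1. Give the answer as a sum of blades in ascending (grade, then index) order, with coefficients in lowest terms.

~R = \frac{1}{2} \gamma_{1} - \frac{3}{2} \gamma_{2}, and R ~R = -\frac{5}{2}, so R^-1 = ~R / (-\frac{5}{2}).
R v = \frac{2}{3} + \frac{1}{2} \gamma_{12}
Answer: -\frac{13}{30} \gamma_{1} + \frac{3}{10} \gamma_{2}


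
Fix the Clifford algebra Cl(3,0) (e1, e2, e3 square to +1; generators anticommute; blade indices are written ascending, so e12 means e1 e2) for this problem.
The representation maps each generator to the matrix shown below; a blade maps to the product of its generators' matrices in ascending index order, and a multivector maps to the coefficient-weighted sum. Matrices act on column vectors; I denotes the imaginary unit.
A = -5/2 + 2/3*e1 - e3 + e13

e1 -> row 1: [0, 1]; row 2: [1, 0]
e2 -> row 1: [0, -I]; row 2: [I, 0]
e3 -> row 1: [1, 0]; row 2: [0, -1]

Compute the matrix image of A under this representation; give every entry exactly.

Bivector images (products of the table entries): rho(e13) = rho(e1)rho(e3) = row 1: [0, -1]; row 2: [1, 0].
M = (-5/2)*1 + (2/3)*rho(e1) + (-1)*rho(e3) + (1)*rho(e13), summed entrywise (1 is the identity matrix):
Answer: row 1: [-7/2, -1/3]; row 2: [5/3, -3/2]


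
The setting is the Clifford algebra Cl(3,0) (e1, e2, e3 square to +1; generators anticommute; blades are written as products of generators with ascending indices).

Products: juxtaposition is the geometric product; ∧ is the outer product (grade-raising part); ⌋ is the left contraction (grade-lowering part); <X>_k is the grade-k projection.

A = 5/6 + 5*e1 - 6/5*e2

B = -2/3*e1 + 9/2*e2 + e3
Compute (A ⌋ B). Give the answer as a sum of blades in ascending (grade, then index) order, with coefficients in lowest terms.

step 1: -131/15 - 5/9*e1 + 15/4*e2 + 5/6*e3
Answer: -131/15 - 5/9*e1 + 15/4*e2 + 5/6*e3


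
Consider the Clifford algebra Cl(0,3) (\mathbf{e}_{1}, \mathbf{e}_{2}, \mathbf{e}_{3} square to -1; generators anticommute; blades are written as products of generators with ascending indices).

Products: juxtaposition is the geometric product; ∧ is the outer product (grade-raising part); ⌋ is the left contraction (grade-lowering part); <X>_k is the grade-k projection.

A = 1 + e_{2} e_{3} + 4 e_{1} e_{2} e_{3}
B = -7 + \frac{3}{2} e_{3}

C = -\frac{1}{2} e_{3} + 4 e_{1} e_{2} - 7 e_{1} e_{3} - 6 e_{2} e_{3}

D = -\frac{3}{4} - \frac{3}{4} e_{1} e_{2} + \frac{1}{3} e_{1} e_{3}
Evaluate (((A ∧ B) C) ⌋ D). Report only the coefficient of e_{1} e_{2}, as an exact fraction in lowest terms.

step 1: -7 + \frac{3}{2} e_{3} - 7 e_{2} e_{3} - 28 e_{1} e_{2} e_{3}
step 2: -\frac{165}{4} - \frac{357}{2} e_{1} + \frac{367}{2} e_{2} + \frac{231}{2} e_{3} - 91 e_{1} e_{2} + 21 e_{1} e_{3} + 42 e_{2} e_{3} + 6 e_{1} e_{2} e_{3}
step 3: -\frac{709}{16} - \frac{793}{8} e_{1} - \frac{1071}{8} e_{2} + \frac{119}{2} e_{3} + \frac{495}{16} e_{1} e_{2} - \frac{55}{4} e_{1} e_{3}
Answer: \frac{495}{16}


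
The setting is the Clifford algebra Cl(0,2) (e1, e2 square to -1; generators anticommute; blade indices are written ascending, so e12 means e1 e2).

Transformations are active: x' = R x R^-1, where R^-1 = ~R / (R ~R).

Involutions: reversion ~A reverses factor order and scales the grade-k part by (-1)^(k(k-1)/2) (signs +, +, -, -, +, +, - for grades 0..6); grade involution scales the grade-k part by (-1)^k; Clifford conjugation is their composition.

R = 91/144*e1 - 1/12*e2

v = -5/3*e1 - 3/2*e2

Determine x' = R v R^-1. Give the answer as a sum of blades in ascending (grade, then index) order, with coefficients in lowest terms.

~R = 91/144*e1 - 1/12*e2, and R ~R = -8425/20736, so R^-1 = ~R / (-8425/20736).
R v = 401/432 - 313/288*e12
Answer: -30857/25275*e1 + 31691/16850*e2


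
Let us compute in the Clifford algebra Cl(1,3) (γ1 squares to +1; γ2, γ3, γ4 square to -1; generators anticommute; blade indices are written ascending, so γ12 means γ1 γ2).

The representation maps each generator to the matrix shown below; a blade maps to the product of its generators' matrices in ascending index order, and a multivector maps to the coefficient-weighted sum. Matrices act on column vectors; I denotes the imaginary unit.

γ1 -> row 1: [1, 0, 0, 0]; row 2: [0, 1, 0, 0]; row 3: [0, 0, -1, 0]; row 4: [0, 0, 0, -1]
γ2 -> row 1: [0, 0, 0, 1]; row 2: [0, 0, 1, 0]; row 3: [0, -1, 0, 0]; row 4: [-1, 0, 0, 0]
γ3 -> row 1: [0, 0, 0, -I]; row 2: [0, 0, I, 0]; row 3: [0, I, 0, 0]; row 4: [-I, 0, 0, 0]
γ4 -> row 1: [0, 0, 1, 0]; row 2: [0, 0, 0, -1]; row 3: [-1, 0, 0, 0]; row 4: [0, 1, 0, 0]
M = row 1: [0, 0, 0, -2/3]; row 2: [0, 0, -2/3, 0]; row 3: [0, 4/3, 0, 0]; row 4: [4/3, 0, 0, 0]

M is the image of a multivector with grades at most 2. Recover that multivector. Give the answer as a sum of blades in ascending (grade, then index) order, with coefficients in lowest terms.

Method: the blade images are trace-orthogonal — tr(rho(e_A) rho(e_B)^-1) = 4 if A = B and 0 otherwise — and rho(e_A)^-1 = (e_A)^2 * rho(e_A) with (e_A)^2 = +1 or -1, so the coefficient of e_A in the preimage is (e_A)^2 * tr(M rho(e_A))/4.
Nonzero projections over blades of grade <= 2: γ2: (γ2)^2 = -1, tr(M rho(γ2)) = 4, coefficient -1; γ12: (γ12)^2 = +1, tr(M rho(γ12)) = 4/3, coefficient 1/3. Every other blade of grade <= 2 projects to 0.
Answer: -γ2 + 1/3*γ12


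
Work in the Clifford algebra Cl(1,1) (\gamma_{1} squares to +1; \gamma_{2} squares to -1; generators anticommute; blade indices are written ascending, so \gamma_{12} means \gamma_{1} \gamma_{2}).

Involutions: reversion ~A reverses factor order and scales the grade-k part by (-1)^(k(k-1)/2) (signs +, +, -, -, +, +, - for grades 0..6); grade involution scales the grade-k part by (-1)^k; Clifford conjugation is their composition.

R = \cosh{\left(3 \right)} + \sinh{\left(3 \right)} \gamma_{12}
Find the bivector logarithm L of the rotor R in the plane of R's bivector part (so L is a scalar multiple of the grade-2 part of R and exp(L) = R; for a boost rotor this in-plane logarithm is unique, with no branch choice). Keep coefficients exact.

The scalar part of R is \cosh{\left(3 \right)}, giving the rapidity magnitude (cosh is even); the bivector part supplies orientation, its quotient by sinh of the rapidity is the plane, and L = rapidity * plane — unique in that plane, since flipping both signs leaves L unchanged.
Concretely: cosh(rapidity) = \cosh{\left(3 \right)} gives rapidity = ±3, and since rapidity/sinh(rapidity) is even the sign is immaterial: L = (rapidity/sinh(rapidity)) * <R>_2 = (\frac{3}{\sinh{\left(3 \right)}}) * <R>_2.
Answer: 3 \gamma_{12}


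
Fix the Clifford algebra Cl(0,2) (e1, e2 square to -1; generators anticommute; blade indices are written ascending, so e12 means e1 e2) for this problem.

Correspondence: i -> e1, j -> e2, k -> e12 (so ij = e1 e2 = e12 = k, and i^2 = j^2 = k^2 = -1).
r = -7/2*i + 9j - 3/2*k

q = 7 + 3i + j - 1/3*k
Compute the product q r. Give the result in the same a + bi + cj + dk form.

In blades: q = 7 + 3*e1 + e2 - 1/3*e12, r = -7/2*e1 + 9*e2 - 3/2*e12.
Distribute q over r term by term (generator squares from the signature, products reordered to ascending indices): (7)*r = -49/2*e1 + 63*e2 - 21/2*e12; (3*e1)*r = 21/2 + 9/2*e2 + 27*e12; (e2)*r = -9 - 3/2*e1 + 7/2*e12; (-1/3*e12)*r = -1/2 + 3*e1 + 7/6*e2.
Sum: 1 - 23*e1 + 206/3*e2 + 20*e12; translating back through the correspondence:
Answer: 1 - 23i + 206/3*j + 20k


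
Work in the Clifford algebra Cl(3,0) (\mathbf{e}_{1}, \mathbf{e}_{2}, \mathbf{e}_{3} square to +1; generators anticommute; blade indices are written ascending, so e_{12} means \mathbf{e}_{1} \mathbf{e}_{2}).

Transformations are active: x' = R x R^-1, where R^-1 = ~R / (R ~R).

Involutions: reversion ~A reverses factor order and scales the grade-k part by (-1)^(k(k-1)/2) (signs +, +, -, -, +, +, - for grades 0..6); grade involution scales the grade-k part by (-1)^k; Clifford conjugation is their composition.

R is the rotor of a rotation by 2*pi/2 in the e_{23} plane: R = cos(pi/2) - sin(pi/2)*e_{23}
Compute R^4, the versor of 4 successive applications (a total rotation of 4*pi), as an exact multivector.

Because a rotor carries half the rotation angle, composing 4 copies of this e_{23}-plane rotor multiplies the phase: 4*(pi/2) = 2 \pi, hence R^4 = cos(2 \pi) - sin(2 \pi)*e_{23}.
cos(2 \pi) = 1 and sin(2 \pi) = 0, so R^4 = 1. The total rotation 4*pi is 2 full turns, so every vector returns to itself, yet the rotor is +1, back on the identity sheet (an even number of 2*pi turns).
Answer: 1
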